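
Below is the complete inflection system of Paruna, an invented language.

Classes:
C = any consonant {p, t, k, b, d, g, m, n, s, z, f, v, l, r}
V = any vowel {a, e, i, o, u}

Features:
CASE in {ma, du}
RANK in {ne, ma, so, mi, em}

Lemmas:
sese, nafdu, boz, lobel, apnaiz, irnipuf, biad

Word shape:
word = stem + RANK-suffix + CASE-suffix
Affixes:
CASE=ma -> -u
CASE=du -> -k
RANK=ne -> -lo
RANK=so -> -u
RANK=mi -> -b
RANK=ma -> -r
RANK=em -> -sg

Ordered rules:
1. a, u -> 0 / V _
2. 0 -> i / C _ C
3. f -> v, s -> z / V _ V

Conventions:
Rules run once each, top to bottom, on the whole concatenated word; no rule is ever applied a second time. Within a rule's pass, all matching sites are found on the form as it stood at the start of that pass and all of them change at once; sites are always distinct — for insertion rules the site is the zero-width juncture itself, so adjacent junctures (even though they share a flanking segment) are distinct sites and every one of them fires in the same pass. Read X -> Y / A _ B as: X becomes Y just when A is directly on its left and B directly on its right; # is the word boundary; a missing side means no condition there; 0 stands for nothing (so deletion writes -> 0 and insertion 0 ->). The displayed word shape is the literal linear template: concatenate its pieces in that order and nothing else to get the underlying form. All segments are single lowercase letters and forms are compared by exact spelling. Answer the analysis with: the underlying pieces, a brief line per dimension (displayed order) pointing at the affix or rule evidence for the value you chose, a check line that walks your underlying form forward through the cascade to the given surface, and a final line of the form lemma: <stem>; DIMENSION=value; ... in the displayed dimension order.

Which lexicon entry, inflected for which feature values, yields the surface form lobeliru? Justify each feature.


underlying: lobel-r-u
CASE=ma - signalled by the affix -u
RANK=ma - signalled by the affix -r
check: lobelru -> lobelru -> lobeliru -> lobeliru
lemma: lobel; CASE=ma; RANK=ma


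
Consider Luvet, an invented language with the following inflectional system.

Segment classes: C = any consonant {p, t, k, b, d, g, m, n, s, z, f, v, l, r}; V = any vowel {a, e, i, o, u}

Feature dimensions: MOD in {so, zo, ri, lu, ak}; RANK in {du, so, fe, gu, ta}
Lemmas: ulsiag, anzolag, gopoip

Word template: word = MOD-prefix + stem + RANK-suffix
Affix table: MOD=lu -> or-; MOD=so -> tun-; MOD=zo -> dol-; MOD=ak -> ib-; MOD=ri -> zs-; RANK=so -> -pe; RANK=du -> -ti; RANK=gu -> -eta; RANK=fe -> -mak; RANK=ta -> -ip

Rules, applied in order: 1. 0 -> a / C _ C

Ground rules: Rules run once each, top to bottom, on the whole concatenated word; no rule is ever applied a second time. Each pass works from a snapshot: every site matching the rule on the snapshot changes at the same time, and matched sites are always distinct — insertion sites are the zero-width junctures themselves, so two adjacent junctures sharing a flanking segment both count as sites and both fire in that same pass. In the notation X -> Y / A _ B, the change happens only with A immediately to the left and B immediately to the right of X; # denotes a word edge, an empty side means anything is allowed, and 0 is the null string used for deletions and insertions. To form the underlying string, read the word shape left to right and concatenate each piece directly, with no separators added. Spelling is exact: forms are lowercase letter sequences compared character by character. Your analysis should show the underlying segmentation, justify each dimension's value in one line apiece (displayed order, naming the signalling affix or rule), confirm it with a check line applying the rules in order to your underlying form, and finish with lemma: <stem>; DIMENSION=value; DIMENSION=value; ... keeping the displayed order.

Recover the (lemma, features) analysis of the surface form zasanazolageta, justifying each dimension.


underlying: zs-anzolag-eta
MOD=ri - signalled by the affix zs-
RANK=gu - signalled by the affix -eta
check: zsanzolageta -> zasanazolageta
lemma: anzolag; MOD=ri; RANK=gu


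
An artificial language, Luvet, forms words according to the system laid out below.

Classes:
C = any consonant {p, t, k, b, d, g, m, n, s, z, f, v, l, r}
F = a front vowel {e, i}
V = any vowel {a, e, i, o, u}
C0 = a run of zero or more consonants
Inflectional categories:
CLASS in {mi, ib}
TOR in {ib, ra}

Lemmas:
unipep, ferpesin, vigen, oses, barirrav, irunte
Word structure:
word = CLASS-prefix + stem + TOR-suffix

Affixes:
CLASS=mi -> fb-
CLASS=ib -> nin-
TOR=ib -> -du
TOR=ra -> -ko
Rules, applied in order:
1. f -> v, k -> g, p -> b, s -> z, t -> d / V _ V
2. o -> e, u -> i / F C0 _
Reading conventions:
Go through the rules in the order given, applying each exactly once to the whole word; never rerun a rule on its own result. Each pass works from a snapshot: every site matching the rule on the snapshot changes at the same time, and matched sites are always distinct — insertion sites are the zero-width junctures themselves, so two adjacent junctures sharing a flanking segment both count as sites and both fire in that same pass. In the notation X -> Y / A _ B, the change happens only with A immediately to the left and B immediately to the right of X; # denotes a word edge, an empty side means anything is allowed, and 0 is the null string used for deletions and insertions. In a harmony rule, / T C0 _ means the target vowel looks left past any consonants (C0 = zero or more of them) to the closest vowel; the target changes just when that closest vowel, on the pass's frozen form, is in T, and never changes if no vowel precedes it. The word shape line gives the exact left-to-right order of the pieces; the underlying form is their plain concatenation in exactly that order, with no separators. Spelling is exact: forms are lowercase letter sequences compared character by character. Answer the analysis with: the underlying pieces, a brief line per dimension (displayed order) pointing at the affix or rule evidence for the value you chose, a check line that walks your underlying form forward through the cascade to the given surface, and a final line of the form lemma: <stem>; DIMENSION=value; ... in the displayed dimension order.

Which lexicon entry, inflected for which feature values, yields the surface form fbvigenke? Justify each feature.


underlying: fb-vigen-ko
CLASS=mi - signalled by the affix fb-
TOR=ra - signalled by the affix -ko
check: fbvigenko -> fbvigenko -> fbvigenke
lemma: vigen; CLASS=mi; TOR=ra


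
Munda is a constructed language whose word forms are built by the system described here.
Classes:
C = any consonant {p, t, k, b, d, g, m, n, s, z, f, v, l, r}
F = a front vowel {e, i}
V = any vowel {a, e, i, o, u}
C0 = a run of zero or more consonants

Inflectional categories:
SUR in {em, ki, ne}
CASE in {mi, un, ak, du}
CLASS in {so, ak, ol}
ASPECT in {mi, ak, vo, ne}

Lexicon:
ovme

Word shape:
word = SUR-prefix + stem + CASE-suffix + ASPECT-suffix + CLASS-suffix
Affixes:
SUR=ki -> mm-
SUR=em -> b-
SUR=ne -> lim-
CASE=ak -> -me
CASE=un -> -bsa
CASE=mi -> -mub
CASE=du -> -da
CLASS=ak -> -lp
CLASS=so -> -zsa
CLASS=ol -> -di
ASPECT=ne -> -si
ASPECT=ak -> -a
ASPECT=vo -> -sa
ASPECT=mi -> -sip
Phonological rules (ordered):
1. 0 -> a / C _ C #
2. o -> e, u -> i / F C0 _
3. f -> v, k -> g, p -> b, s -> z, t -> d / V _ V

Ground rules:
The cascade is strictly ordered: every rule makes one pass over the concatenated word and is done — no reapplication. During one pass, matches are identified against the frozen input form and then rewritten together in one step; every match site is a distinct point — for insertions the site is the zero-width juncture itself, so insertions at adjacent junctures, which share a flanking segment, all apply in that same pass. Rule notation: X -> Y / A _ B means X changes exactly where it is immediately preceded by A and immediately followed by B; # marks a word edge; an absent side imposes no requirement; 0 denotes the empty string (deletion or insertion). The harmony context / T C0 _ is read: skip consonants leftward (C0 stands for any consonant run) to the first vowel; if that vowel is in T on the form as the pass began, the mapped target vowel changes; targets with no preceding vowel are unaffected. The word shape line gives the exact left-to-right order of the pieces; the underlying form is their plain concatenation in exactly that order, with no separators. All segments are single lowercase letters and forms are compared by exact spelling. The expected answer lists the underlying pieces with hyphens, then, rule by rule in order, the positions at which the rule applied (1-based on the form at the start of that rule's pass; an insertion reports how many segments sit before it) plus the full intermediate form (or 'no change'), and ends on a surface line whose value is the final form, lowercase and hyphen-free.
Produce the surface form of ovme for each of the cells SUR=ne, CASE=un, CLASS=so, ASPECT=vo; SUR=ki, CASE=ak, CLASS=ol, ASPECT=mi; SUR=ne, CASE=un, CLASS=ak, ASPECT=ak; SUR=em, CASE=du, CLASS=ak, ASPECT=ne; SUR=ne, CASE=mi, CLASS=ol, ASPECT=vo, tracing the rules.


cell SUR=ne, CASE=un, CLASS=so, ASPECT=vo:
underlying: lim-ovme-bsa-sa-zsa
1. 0 -> a / C _ C #: no change
2. o -> e, u -> i / F C0 _: fires at position(s) 4: limevmebsasazsa
3. f -> v, k -> g, p -> b, s -> z, t -> d / V _ V: fires at position(s) 11: limevmebsazazsa
surface: limevmebsazazsa

cell SUR=ki, CASE=ak, CLASS=ol, ASPECT=mi:
underlying: mm-ovme-me-sip-di
1. 0 -> a / C _ C #: no change
2. o -> e, u -> i / F C0 _: no change
3. f -> v, k -> g, p -> b, s -> z, t -> d / V _ V: fires at position(s) 9: mmovmemezipdi
surface: mmovmemezipdi

cell SUR=ne, CASE=un, CLASS=ak, ASPECT=ak:
underlying: lim-ovme-bsa-a-lp
1. 0 -> a / C _ C #: inserts after position(s) 12: limovmebsaalap
2. o -> e, u -> i / F C0 _: fires at position(s) 4: limevmebsaalap
3. f -> v, k -> g, p -> b, s -> z, t -> d / V _ V: no change
surface: limevmebsaalap

cell SUR=em, CASE=du, CLASS=ak, ASPECT=ne:
underlying: b-ovme-da-si-lp
1. 0 -> a / C _ C #: inserts after position(s) 10: bovmedasilap
2. o -> e, u -> i / F C0 _: no change
3. f -> v, k -> g, p -> b, s -> z, t -> d / V _ V: fires at position(s) 8: bovmedazilap
surface: bovmedazilap

cell SUR=ne, CASE=mi, CLASS=ol, ASPECT=vo:
underlying: lim-ovme-mub-sa-di
1. 0 -> a / C _ C #: no change
2. o -> e, u -> i / F C0 _: fires at position(s) 4, 9: limevmemibsadi
3. f -> v, k -> g, p -> b, s -> z, t -> d / V _ V: no change
surface: limevmemibsadi


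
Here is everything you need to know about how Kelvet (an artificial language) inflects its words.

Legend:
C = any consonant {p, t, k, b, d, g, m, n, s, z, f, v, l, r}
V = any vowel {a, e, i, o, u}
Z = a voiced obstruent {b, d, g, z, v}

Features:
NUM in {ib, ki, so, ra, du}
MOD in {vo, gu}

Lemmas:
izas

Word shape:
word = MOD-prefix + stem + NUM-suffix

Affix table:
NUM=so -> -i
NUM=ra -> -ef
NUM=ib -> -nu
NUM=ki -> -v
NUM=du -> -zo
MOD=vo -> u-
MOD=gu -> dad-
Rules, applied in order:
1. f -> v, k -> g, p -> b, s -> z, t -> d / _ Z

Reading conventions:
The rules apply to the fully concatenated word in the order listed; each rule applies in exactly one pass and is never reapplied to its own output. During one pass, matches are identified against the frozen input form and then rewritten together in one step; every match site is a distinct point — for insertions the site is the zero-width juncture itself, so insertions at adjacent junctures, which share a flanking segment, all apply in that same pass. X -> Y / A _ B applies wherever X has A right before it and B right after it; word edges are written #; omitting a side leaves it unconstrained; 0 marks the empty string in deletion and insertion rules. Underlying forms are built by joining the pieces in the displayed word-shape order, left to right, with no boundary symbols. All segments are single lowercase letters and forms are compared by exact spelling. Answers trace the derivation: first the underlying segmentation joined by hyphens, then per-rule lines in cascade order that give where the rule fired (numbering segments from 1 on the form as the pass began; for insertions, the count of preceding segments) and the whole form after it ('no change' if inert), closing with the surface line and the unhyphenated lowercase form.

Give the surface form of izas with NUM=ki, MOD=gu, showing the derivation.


underlying: dad-izas-v
1. f -> v, k -> g, p -> b, s -> z, t -> d / _ Z: fires at position(s) 7: dadizazv
surface: dadizazv


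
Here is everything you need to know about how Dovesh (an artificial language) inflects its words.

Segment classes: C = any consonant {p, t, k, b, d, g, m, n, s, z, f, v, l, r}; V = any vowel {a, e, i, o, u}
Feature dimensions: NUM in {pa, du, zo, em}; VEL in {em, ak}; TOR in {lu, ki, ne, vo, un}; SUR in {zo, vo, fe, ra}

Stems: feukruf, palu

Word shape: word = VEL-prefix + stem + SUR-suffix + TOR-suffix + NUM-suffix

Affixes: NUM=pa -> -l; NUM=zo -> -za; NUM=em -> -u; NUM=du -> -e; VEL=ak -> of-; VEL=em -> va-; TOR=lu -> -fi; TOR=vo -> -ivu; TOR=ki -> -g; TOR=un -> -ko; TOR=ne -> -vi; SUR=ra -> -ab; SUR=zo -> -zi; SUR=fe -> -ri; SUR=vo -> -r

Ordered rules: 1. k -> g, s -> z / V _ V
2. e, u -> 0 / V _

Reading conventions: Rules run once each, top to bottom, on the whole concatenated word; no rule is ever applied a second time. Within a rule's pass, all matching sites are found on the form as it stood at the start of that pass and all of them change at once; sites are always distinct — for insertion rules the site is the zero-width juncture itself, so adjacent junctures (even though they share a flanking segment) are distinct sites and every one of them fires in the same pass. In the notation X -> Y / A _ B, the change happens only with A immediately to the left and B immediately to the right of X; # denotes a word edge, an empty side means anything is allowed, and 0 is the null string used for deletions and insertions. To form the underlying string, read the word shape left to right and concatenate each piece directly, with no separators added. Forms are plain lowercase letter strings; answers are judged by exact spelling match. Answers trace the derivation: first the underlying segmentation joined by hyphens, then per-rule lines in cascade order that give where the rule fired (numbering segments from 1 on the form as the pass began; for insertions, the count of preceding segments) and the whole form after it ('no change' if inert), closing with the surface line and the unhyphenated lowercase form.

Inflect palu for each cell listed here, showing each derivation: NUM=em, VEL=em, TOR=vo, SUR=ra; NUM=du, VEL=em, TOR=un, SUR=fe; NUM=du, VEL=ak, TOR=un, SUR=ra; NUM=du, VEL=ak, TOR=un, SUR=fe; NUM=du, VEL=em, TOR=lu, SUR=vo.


cell NUM=em, VEL=em, TOR=vo, SUR=ra:
underlying: va-palu-ab-ivu-u
1. k -> g, s -> z / V _ V: no change
2. e, u -> 0 / V _: fires at position(s) 12: vapaluabivu
surface: vapaluabivu

cell NUM=du, VEL=em, TOR=un, SUR=fe:
underlying: va-palu-ri-ko-e
1. k -> g, s -> z / V _ V: fires at position(s) 9: vapalurigoe
2. e, u -> 0 / V _: fires at position(s) 11: vapalurigo
surface: vapalurigo

cell NUM=du, VEL=ak, TOR=un, SUR=ra:
underlying: of-palu-ab-ko-e
1. k -> g, s -> z / V _ V: no change
2. e, u -> 0 / V _: fires at position(s) 11: ofpaluabko
surface: ofpaluabko

cell NUM=du, VEL=ak, TOR=un, SUR=fe:
underlying: of-palu-ri-ko-e
1. k -> g, s -> z / V _ V: fires at position(s) 9: ofpalurigoe
2. e, u -> 0 / V _: fires at position(s) 11: ofpalurigo
surface: ofpalurigo

cell NUM=du, VEL=em, TOR=lu, SUR=vo:
underlying: va-palu-r-fi-e
1. k -> g, s -> z / V _ V: no change
2. e, u -> 0 / V _: fires at position(s) 10: vapalurfi
surface: vapalurfi


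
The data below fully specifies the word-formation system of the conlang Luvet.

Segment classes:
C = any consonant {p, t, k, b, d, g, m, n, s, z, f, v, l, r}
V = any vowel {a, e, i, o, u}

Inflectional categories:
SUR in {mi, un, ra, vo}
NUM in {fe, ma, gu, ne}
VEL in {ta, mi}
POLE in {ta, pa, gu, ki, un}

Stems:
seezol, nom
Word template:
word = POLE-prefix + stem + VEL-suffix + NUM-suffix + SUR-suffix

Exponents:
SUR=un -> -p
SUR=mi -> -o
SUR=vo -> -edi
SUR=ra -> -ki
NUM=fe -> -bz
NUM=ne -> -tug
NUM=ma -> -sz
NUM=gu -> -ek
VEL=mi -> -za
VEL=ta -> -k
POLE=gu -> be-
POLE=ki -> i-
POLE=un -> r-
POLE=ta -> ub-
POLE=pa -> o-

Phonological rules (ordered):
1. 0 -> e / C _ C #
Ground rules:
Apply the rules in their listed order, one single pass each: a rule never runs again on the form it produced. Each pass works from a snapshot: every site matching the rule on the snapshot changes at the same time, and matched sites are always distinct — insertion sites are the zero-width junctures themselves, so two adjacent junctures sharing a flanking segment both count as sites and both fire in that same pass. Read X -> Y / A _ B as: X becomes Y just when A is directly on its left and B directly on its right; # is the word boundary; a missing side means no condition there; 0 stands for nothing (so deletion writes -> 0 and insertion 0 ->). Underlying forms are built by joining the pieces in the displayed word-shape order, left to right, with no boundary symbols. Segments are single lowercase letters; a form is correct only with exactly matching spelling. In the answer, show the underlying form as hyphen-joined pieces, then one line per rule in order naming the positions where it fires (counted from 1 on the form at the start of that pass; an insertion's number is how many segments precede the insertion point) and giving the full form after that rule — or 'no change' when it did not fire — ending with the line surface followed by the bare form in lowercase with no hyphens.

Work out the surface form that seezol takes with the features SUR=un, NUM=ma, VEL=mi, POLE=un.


underlying: r-seezol-za-sz-p
1. 0 -> e / C _ C #: inserts after position(s) 11: rseezolzaszep
surface: rseezolzaszep


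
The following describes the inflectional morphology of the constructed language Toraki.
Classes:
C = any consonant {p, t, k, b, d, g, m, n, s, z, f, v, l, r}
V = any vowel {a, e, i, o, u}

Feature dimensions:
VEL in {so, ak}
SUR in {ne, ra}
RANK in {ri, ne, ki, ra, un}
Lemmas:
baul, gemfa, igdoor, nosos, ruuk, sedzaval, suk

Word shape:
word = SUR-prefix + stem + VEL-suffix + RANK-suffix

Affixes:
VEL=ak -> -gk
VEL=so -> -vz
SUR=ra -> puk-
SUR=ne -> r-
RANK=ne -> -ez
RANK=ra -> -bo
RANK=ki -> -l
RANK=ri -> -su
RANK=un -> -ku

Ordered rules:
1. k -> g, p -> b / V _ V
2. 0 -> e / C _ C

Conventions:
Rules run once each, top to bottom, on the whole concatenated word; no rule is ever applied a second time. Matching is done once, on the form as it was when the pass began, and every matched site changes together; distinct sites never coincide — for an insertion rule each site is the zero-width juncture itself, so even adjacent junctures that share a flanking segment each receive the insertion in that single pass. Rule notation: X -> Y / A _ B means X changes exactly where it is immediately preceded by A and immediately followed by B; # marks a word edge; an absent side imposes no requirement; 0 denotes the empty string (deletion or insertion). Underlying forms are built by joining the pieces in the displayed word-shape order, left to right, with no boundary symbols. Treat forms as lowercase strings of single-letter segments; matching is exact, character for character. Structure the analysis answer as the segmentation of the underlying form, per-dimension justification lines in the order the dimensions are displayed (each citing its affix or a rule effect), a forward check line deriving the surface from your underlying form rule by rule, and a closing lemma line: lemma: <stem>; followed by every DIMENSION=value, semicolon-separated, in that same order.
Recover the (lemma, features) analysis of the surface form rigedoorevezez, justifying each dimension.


underlying: r-igdoor-vz-ez
VEL=so - signalled by the affix -vz
SUR=ne - signalled by the affix r-
RANK=ne - signalled by the affix -ez
check: rigdoorvzez -> rigdoorvzez -> rigedoorevezez
lemma: igdoor; VEL=so; SUR=ne; RANK=ne


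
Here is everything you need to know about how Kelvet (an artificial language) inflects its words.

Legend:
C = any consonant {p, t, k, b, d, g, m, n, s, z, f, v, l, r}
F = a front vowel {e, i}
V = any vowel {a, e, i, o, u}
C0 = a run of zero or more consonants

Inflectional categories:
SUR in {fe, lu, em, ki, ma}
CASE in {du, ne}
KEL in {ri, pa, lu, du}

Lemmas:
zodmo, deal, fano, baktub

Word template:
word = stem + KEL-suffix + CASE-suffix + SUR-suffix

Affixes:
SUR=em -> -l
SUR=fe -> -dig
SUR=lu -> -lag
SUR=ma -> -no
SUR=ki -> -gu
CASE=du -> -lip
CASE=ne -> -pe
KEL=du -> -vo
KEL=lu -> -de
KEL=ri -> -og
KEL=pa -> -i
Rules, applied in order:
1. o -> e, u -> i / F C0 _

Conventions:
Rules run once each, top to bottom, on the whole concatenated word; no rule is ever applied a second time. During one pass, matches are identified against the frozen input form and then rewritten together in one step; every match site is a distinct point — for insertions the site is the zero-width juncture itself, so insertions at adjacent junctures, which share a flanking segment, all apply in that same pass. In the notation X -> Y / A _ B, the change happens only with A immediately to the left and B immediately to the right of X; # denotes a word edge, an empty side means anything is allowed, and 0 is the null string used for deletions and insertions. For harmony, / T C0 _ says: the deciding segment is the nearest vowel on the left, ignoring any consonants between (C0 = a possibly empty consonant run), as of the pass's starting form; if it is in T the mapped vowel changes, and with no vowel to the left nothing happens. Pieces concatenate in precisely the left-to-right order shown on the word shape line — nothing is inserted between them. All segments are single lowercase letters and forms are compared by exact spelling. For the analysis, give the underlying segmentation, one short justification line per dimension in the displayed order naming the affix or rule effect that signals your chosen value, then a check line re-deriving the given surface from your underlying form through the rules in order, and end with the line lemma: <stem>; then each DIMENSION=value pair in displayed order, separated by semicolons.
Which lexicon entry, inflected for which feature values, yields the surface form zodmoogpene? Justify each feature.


underlying: zodmo-og-pe-no
SUR=ma - signalled by the affix -no
CASE=ne - signalled by the affix -pe
KEL=ri - signalled by the affix -og
check: zodmoogpeno -> zodmoogpene
lemma: zodmo; SUR=ma; CASE=ne; KEL=ri


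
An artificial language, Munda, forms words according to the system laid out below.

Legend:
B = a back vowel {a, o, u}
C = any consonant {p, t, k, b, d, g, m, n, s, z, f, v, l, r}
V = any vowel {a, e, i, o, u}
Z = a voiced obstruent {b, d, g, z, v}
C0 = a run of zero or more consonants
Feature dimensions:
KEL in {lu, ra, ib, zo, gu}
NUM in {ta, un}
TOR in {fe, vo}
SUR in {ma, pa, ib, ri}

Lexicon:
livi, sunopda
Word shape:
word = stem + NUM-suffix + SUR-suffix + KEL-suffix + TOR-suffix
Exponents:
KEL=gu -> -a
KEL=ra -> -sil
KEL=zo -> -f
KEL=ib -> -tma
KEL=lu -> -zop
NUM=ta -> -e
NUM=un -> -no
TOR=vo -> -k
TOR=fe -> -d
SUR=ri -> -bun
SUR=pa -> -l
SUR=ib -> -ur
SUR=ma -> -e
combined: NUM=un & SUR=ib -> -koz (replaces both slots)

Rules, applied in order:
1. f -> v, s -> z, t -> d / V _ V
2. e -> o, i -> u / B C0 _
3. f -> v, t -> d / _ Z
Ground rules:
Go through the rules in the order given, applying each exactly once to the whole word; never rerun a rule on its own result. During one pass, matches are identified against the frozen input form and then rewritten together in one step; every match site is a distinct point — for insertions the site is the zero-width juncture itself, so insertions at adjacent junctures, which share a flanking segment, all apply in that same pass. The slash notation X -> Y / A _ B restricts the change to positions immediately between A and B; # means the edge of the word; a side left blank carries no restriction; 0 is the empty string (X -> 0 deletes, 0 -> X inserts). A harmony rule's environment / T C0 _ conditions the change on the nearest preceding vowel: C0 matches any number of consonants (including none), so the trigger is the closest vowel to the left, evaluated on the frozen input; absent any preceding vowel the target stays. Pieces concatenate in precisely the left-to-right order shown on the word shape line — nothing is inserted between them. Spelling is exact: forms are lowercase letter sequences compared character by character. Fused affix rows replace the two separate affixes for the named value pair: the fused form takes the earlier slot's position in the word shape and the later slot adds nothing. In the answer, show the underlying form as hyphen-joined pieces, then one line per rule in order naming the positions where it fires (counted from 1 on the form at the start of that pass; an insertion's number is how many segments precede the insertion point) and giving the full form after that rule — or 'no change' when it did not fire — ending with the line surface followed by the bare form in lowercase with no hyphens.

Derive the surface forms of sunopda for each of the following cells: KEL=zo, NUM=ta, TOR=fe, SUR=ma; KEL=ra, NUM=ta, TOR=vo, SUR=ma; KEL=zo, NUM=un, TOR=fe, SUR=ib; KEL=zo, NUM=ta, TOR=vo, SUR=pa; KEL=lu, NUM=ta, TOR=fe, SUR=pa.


cell KEL=zo, NUM=ta, TOR=fe, SUR=ma:
underlying: sunopda-e-e-f-d
1. f -> v, s -> z, t -> d / V _ V: no change
2. e -> o, i -> u / B C0 _: fires at position(s) 8: sunopdaoefd
3. f -> v, t -> d / _ Z: fires at position(s) 10: sunopdaoevd
surface: sunopdaoevd

cell KEL=ra, NUM=ta, TOR=vo, SUR=ma:
underlying: sunopda-e-e-sil-k
1. f -> v, s -> z, t -> d / V _ V: fires at position(s) 10: sunopdaeezilk
2. e -> o, i -> u / B C0 _: fires at position(s) 8: sunopdaoezilk
3. f -> v, t -> d / _ Z: no change
surface: sunopdaoezilk

cell KEL=zo, NUM=un, TOR=fe, SUR=ib:
underlying: sunopda-koz-f-d
1. f -> v, s -> z, t -> d / V _ V: no change
2. e -> o, i -> u / B C0 _: no change
3. f -> v, t -> d / _ Z: fires at position(s) 11: sunopdakozvd
surface: sunopdakozvd

cell KEL=zo, NUM=ta, TOR=vo, SUR=pa:
underlying: sunopda-e-l-f-k
1. f -> v, s -> z, t -> d / V _ V: no change
2. e -> o, i -> u / B C0 _: fires at position(s) 8: sunopdaolfk
3. f -> v, t -> d / _ Z: no change
surface: sunopdaolfk

cell KEL=lu, NUM=ta, TOR=fe, SUR=pa:
underlying: sunopda-e-l-zop-d
1. f -> v, s -> z, t -> d / V _ V: no change
2. e -> o, i -> u / B C0 _: fires at position(s) 8: sunopdaolzopd
3. f -> v, t -> d / _ Z: no change
surface: sunopdaolzopd


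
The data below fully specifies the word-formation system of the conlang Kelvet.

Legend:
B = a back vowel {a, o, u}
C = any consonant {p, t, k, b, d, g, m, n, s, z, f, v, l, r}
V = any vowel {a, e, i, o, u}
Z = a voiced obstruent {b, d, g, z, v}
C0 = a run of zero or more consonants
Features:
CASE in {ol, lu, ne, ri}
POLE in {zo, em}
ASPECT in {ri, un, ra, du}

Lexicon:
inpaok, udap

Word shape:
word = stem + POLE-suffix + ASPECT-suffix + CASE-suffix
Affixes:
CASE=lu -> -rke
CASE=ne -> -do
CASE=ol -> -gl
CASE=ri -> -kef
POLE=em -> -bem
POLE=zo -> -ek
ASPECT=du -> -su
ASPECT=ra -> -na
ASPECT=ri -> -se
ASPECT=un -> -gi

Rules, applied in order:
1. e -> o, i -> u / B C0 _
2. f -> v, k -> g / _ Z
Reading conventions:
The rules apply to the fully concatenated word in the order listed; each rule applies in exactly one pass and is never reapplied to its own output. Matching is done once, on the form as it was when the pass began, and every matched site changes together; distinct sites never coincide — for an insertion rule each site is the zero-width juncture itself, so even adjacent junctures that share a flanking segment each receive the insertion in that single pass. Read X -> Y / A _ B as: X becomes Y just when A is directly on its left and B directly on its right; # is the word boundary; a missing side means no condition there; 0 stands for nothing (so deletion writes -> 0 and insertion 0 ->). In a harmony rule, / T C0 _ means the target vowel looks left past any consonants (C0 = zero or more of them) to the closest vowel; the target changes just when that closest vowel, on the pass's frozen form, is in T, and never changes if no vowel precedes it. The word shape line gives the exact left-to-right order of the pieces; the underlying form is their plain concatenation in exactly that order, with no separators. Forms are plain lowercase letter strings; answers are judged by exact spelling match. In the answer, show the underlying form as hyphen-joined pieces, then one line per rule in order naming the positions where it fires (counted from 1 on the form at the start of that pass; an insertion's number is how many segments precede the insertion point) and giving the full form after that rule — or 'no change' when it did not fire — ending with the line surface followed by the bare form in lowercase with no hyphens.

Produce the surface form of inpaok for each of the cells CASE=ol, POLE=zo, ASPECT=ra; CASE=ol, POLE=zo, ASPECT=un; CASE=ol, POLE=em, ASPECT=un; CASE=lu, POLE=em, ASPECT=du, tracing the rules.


cell CASE=ol, POLE=zo, ASPECT=ra:
underlying: inpaok-ek-na-gl
1. e -> o, i -> u / B C0 _: fires at position(s) 7: inpaokoknagl
2. f -> v, k -> g / _ Z: no change
surface: inpaokoknagl

cell CASE=ol, POLE=zo, ASPECT=un:
underlying: inpaok-ek-gi-gl
1. e -> o, i -> u / B C0 _: fires at position(s) 7: inpaokokgigl
2. f -> v, k -> g / _ Z: fires at position(s) 8: inpaokoggigl
surface: inpaokoggigl

cell CASE=ol, POLE=em, ASPECT=un:
underlying: inpaok-bem-gi-gl
1. e -> o, i -> u / B C0 _: fires at position(s) 8: inpaokbomgigl
2. f -> v, k -> g / _ Z: fires at position(s) 6: inpaogbomgigl
surface: inpaogbomgigl

cell CASE=lu, POLE=em, ASPECT=du:
underlying: inpaok-bem-su-rke
1. e -> o, i -> u / B C0 _: fires at position(s) 8, 14: inpaokbomsurko
2. f -> v, k -> g / _ Z: fires at position(s) 6: inpaogbomsurko
surface: inpaogbomsurko


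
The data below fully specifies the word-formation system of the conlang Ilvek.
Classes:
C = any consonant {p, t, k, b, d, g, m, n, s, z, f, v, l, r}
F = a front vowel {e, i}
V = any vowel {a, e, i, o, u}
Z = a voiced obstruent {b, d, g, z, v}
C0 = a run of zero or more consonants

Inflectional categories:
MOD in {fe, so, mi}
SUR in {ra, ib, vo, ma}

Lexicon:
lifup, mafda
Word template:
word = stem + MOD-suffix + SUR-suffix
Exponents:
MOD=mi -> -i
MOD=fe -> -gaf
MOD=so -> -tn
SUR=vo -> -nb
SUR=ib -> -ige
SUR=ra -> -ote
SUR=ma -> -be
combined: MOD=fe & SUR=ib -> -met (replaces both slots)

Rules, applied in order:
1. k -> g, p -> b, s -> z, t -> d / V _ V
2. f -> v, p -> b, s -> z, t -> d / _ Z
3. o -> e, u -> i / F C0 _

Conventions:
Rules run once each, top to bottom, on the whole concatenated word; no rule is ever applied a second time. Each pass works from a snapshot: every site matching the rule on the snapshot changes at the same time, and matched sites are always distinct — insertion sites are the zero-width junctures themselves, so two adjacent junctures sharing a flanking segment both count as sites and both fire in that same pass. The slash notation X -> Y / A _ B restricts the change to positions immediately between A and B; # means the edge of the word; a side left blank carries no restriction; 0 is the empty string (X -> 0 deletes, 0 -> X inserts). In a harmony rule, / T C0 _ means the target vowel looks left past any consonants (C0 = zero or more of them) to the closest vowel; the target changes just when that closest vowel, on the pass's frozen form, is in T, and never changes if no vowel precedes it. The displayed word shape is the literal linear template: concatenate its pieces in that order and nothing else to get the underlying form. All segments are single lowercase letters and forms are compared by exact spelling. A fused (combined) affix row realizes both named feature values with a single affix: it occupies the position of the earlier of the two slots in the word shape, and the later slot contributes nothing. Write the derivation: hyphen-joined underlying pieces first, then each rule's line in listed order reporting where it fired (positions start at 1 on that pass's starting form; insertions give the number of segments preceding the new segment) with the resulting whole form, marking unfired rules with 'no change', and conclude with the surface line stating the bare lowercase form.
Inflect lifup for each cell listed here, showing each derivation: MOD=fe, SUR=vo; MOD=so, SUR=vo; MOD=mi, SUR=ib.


cell MOD=fe, SUR=vo:
underlying: lifup-gaf-nb
1. k -> g, p -> b, s -> z, t -> d / V _ V: no change
2. f -> v, p -> b, s -> z, t -> d / _ Z: fires at position(s) 5: lifubgafnb
3. o -> e, u -> i / F C0 _: fires at position(s) 4: lifibgafnb
surface: lifibgafnb

cell MOD=so, SUR=vo:
underlying: lifup-tn-nb
1. k -> g, p -> b, s -> z, t -> d / V _ V: no change
2. f -> v, p -> b, s -> z, t -> d / _ Z: no change
3. o -> e, u -> i / F C0 _: fires at position(s) 4: lifiptnnb
surface: lifiptnnb

cell MOD=mi, SUR=ib:
underlying: lifup-i-ige
1. k -> g, p -> b, s -> z, t -> d / V _ V: fires at position(s) 5: lifubiige
2. f -> v, p -> b, s -> z, t -> d / _ Z: no change
3. o -> e, u -> i / F C0 _: fires at position(s) 4: lifibiige
surface: lifibiige


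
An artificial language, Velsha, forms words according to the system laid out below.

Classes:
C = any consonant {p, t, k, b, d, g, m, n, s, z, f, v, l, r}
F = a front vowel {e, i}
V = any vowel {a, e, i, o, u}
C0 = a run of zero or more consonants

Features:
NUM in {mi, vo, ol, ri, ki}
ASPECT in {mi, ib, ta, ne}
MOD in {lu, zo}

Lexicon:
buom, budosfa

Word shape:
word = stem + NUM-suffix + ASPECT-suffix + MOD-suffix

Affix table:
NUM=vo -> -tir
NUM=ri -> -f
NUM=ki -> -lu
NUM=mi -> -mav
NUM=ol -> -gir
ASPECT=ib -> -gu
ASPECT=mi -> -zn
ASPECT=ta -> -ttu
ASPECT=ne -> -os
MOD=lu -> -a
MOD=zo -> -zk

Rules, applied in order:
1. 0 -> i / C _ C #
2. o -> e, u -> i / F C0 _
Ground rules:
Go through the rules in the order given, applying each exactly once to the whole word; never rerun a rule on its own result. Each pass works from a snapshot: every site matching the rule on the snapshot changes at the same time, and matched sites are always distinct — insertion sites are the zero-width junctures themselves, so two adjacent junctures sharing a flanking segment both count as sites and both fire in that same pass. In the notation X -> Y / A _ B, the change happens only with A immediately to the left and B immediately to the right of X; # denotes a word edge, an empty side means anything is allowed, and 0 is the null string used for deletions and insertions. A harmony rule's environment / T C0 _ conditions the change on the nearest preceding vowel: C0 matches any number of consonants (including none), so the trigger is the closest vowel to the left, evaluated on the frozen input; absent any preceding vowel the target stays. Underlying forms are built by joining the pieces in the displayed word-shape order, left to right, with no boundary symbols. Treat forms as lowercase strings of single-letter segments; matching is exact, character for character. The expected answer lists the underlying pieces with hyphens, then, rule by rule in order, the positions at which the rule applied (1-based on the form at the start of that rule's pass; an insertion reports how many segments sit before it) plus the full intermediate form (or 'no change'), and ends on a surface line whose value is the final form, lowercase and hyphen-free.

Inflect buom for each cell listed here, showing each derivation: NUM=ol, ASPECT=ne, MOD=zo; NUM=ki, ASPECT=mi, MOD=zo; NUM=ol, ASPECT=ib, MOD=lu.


cell NUM=ol, ASPECT=ne, MOD=zo:
underlying: buom-gir-os-zk
1. 0 -> i / C _ C #: inserts after position(s) 10: buomgiroszik
2. o -> e, u -> i / F C0 _: fires at position(s) 8: buomgireszik
surface: buomgireszik

cell NUM=ki, ASPECT=mi, MOD=zo:
underlying: buom-lu-zn-zk
1. 0 -> i / C _ C #: inserts after position(s) 9: buomluznzik
2. o -> e, u -> i / F C0 _: no change
surface: buomluznzik

cell NUM=ol, ASPECT=ib, MOD=lu:
underlying: buom-gir-gu-a
1. 0 -> i / C _ C #: no change
2. o -> e, u -> i / F C0 _: fires at position(s) 9: buomgirgia
surface: buomgirgia


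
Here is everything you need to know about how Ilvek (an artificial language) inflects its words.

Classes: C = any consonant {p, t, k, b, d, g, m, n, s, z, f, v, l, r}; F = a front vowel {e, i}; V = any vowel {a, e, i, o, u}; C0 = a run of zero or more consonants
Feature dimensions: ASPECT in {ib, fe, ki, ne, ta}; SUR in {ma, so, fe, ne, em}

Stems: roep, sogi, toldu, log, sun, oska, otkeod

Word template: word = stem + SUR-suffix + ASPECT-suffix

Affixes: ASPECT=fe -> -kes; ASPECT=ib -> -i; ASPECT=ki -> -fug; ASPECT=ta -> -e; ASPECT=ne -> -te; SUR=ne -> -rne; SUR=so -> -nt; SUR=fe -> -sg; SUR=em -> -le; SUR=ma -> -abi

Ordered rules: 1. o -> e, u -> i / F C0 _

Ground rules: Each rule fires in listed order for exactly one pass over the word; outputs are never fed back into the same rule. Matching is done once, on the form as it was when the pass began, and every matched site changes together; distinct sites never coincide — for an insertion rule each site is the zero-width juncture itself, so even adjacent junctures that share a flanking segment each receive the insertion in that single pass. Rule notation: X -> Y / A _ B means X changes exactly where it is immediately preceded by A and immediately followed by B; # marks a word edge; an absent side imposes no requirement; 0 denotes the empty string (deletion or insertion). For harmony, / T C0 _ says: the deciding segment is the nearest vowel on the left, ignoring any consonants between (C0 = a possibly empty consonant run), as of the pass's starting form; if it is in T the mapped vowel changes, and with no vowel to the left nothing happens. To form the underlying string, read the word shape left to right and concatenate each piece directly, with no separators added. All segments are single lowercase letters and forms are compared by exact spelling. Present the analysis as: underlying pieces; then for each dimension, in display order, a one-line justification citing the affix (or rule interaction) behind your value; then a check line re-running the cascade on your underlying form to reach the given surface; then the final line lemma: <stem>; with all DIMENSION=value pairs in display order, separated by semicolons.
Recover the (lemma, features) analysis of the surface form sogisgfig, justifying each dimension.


underlying: sogi-sg-fug
ASPECT=ki - signalled by the affix -fug
SUR=fe - signalled by the affix -sg
check: sogisgfug -> sogisgfig
lemma: sogi; ASPECT=ki; SUR=fe


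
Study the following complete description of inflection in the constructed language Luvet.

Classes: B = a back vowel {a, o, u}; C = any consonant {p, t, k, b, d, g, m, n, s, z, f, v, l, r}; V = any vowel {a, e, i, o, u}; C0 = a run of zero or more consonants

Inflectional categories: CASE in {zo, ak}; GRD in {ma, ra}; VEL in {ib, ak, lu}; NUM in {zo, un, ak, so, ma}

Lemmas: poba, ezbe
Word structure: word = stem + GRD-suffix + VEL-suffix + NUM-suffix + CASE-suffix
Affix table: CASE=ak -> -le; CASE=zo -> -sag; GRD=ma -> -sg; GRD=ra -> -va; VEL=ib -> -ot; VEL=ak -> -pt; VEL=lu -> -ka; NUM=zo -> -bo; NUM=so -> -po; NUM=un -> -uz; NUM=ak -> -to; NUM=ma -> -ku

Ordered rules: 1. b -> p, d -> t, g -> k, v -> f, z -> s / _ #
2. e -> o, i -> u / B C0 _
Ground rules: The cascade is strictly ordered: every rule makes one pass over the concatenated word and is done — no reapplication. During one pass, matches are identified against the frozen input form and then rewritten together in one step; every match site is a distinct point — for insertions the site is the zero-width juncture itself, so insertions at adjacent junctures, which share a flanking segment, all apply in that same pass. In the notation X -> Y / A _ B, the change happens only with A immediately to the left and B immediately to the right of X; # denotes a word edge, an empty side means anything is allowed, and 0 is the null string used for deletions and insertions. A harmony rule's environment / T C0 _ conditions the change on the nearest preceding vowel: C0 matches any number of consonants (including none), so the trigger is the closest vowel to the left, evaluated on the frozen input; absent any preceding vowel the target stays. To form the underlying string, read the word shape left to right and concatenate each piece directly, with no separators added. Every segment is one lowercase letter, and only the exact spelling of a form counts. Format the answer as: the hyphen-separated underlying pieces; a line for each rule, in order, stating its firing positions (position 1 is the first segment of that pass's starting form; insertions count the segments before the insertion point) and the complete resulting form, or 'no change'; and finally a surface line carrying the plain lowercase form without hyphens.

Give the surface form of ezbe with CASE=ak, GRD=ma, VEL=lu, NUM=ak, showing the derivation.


underlying: ezbe-sg-ka-to-le
1. b -> p, d -> t, g -> k, v -> f, z -> s / _ #: no change
2. e -> o, i -> u / B C0 _: fires at position(s) 12: ezbesgkatolo
surface: ezbesgkatolo
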